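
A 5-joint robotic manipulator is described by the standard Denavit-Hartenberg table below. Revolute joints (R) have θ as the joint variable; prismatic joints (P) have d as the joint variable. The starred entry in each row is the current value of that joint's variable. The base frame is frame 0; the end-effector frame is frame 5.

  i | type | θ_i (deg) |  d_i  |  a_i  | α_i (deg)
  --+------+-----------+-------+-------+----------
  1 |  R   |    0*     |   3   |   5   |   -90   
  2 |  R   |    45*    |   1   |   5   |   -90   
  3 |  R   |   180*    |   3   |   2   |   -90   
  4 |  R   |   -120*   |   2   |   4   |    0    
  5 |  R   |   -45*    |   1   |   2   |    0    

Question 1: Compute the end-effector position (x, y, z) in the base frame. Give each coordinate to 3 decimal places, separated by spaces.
4.965 4.000 -6.838

after link 1: o_1 = (5.0000, 0.0000, 3.0000)
after link 2: o_2 = (8.5355, 1.0000, -0.5355)
after link 3: o_3 = (5.0000, 1.0000, -1.2426)
after link 4: o_4 = (3.9647, 3.0000, -5.1063)
after link 5: o_5 = (4.9647, 4.0000, -6.8384)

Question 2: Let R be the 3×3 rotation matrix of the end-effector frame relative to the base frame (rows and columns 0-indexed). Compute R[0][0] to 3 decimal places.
0.500

End-effector x-axis (col 0 of R) = (0.5000,0.0000,-0.8660)
R[0][0] = 0.5000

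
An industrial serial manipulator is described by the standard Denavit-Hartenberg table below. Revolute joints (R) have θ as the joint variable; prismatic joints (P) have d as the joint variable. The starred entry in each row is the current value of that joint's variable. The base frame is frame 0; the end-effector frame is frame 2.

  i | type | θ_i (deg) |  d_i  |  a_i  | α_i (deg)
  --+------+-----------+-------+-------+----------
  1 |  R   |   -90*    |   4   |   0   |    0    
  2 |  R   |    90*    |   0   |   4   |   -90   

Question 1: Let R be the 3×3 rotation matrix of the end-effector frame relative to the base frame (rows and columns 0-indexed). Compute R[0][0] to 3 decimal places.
1.000

End-effector x-axis (col 0 of R) = (1.0000,0.0000,0.0000)
R[0][0] = 1.0000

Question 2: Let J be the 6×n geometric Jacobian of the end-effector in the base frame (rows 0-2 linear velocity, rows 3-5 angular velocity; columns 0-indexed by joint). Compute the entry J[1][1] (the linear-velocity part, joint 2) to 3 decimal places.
axis z_1 = (0.0000,0.0000,1.0000); lever o_n−o_1 = (4.0000,0.0000,0.0000)
cross product → J_v[:, 1] = (0.0000,4.0000,0.0000)
J_ω[:, 1] = z_1
entry J[1][1] = 4.0000

4.000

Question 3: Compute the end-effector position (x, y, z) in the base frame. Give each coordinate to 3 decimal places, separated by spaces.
after link 1: o_1 = (0.0000, 0.0000, 4.0000)
after link 2: o_2 = (4.0000, 0.0000, 4.0000)

4.000 0.000 4.000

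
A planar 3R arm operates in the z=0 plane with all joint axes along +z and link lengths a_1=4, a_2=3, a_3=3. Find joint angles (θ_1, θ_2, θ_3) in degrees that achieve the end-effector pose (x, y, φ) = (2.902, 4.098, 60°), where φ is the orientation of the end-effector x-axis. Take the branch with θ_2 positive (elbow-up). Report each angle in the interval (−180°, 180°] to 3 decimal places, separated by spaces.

-0.003 150.000 -89.997

wrist centre = target − a_3·(cos φ, sin φ) = (1.4020, 1.4999)
cos θ_2 = (4.2154−4²−3²)/(2·4·3) = -0.8660; θ_2 = 150.0001° (elbow-up)
β = atan2(1.4999,1.4020) = 46.9327°; ψ = atan2(1.5000,1.4019) = 46.9357°
θ_1 = β − ψ = -0.0030°
θ_3 = φ − θ_1 − θ_2 = -89.9971° (wrapped to (-180°,180°])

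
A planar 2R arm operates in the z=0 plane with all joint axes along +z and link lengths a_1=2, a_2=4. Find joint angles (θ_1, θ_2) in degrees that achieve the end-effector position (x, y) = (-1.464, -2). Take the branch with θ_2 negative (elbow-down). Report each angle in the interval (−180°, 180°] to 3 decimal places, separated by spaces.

0.005 -150.002

cos θ_2 = (6.1433−2²−4²)/(2·2·4) = -0.8660; θ_2 = -150.0021° (elbow-down)
β = atan2(-2.0000,-1.4640) = -126.2041°; ψ = atan2(-1.9999,-1.4642) = -126.2092°
θ_1 = β − ψ = 0.0050°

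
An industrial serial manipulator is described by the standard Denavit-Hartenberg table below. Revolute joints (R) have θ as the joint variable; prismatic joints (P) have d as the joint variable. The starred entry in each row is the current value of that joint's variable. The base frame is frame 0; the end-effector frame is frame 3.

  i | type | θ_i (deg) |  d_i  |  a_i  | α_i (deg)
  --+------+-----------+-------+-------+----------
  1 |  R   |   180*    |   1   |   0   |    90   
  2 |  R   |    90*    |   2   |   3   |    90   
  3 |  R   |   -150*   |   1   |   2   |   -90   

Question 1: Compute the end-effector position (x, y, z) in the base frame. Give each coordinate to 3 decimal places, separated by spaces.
after link 1: o_1 = (0.0000, 0.0000, 1.0000)
after link 2: o_2 = (0.0000, 2.0000, 4.0000)
after link 3: o_3 = (-1.0000, 1.0000, 2.2679)

-1.000 1.000 2.268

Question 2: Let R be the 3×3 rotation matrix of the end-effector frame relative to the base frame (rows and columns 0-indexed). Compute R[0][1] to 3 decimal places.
1.000

End-effector y-axis (col 1 of R) = (1.0000,-0.0000,0.0000)
R[0][1] = 1.0000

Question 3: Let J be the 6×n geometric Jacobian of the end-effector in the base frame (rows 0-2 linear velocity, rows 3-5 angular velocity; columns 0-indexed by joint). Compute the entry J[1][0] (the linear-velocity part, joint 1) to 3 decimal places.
axis z_0 = ẑ; lever o_n−o_0 = (-1.0000,1.0000,2.2679)
cross product → J_v[:, 0] = (-1.0000,-1.0000,0.0000)
J_ω[:, 0] = z_0
entry J[1][0] = -1.0000

-1.000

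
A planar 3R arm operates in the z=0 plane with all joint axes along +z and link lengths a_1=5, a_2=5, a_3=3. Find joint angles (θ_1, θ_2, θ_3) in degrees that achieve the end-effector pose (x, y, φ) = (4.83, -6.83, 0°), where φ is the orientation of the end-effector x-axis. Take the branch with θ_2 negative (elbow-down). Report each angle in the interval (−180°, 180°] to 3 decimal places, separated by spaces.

-29.999 -90.003 120.002

wrist centre = target − a_3·(cos φ, sin φ) = (1.8300, -6.8300)
cos θ_2 = (49.9978−5²−5²)/(2·5·5) = -0.0000; θ_2 = -90.0025° (elbow-down)
β = atan2(-6.8300,1.8300) = -75.0007°; ψ = atan2(-5.0000,4.9998) = -45.0013°
θ_1 = β − ψ = -29.9995°
θ_3 = φ − θ_1 − θ_2 = 120.0020° (wrapped to (-180°,180°])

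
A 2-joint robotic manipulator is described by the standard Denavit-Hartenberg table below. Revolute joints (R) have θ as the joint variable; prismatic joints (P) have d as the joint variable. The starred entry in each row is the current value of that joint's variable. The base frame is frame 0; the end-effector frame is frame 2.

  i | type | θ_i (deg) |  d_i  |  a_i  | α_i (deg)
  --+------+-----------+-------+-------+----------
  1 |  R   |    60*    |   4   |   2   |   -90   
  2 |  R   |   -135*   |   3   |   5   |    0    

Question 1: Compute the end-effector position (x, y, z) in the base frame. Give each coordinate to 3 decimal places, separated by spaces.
after link 1: o_1 = (1.0000, 1.7321, 4.0000)
after link 2: o_2 = (-3.3658, 0.1702, 7.5355)

-3.366 0.170 7.536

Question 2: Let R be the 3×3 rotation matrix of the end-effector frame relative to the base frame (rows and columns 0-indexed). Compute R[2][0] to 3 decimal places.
0.707

End-effector x-axis (col 0 of R) = (-0.3536,-0.6124,0.7071)
R[2][0] = 0.7071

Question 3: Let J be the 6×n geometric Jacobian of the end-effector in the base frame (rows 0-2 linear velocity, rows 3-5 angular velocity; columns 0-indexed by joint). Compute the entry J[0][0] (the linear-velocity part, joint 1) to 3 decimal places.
-0.170

axis z_0 = ẑ; lever o_n−o_0 = (-3.3658,0.1702,7.5355)
cross product → J_v[:, 0] = (-0.1702,-3.3658,0.0000)
J_ω[:, 0] = z_0
entry J[0][0] = -0.1702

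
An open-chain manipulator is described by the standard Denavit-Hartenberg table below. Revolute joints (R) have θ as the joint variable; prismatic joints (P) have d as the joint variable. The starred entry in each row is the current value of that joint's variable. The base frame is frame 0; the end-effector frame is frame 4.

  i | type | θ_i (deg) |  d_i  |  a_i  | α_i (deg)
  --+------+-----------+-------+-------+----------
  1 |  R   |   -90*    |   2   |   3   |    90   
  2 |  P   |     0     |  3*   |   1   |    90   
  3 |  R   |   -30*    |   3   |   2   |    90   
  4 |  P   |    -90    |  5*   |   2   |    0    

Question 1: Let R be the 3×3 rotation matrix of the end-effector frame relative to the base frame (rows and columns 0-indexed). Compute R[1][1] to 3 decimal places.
-0.866

End-effector y-axis (col 1 of R) = (0.5000,-0.8660,-0.0000)
R[1][1] = -0.8660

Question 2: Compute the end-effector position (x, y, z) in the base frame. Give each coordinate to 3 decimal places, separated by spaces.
2.330 -3.232 1.000

after link 1: o_1 = (0.0000, -3.0000, 2.0000)
after link 2: o_2 = (-3.0000, -4.0000, 2.0000)
after link 3: o_3 = (-2.0000, -5.7321, -1.0000)
after link 4: o_4 = (2.3301, -3.2321, 1.0000)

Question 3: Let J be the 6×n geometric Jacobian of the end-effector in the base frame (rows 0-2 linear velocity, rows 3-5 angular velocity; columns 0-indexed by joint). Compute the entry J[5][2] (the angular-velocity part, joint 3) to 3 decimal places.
-1.000

axis z_2 = (-0.0000,-0.0000,-1.0000); lever o_n−o_2 = (5.3301,0.7679,-1.0000)
cross product → J_v[:, 2] = (0.7679,-5.3301,-0.0000)
J_ω[:, 2] = z_2
entry J[5][2] = -1.0000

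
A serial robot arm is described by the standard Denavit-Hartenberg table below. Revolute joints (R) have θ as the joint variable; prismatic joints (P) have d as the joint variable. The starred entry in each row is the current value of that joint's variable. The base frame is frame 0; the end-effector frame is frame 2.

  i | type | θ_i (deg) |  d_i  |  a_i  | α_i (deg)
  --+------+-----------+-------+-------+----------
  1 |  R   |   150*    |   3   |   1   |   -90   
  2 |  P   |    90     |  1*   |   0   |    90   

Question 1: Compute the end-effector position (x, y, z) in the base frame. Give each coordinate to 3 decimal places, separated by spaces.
after link 1: o_1 = (-0.8660, 0.5000, 3.0000)
after link 2: o_2 = (-1.3660, -0.3660, 3.0000)

-1.366 -0.366 3.000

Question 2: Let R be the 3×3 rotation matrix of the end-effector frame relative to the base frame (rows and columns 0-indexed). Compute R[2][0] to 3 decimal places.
End-effector x-axis (col 0 of R) = (-0.0000,-0.0000,-1.0000)
R[2][0] = -1.0000

-1.000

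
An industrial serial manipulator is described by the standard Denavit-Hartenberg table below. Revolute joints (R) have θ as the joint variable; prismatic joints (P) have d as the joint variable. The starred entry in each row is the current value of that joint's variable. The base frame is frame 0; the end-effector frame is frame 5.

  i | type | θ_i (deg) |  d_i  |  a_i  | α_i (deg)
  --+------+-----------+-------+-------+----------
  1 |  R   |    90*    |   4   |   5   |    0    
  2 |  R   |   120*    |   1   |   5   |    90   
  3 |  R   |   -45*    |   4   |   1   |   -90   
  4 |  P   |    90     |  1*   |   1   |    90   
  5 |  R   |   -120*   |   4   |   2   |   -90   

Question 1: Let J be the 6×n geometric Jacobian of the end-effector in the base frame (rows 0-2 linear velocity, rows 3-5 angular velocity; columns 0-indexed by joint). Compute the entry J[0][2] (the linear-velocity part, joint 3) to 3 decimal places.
-3.510

axis z_2 = (-0.5000,0.8660,0.0000); lever o_n−o_2 = (-4.6136,1.9552,-4.0532)
cross product → J_v[:, 2] = (-3.5101,-2.0266,3.0179)
J_ω[:, 2] = z_2
entry J[0][2] = -3.5101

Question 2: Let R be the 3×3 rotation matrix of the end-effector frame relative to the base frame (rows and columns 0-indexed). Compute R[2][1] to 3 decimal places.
0.707

End-effector y-axis (col 1 of R) = (0.6124,0.3536,0.7071)
R[2][1] = 0.7071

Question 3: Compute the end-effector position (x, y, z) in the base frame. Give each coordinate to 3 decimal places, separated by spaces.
-8.944 4.455 0.947

after link 1: o_1 = (0.0000, 5.0000, 4.0000)
after link 2: o_2 = (-4.3301, 2.5000, 5.0000)
after link 3: o_3 = (-6.9425, 5.6105, 4.2929)
after link 4: o_4 = (-7.0549, 4.3910, 5.0000)
after link 5: o_5 = (-8.9437, 4.4552, 0.9468)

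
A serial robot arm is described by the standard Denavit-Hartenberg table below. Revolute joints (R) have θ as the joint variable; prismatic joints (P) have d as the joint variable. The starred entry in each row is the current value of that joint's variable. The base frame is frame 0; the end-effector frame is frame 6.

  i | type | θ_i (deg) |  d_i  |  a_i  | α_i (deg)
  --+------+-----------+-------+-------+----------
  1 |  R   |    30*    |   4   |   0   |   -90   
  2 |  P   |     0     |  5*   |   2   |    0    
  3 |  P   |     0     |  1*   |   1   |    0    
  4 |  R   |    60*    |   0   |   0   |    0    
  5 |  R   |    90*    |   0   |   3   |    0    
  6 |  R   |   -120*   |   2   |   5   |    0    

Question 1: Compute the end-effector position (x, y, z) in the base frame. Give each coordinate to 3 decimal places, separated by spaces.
0.098 9.294 -0.000

after link 1: o_1 = (0.0000, 0.0000, 4.0000)
after link 2: o_2 = (-0.7679, 5.3301, 4.0000)
after link 3: o_3 = (-0.4019, 6.6962, 4.0000)
after link 4: o_4 = (-0.4019, 6.6962, 4.0000)
after link 5: o_5 = (-2.6519, 5.3971, 2.5000)
after link 6: o_6 = (0.0981, 9.2942, -0.0000)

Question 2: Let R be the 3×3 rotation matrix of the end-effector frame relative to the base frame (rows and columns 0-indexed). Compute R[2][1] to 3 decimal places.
-0.866

End-effector y-axis (col 1 of R) = (-0.4330,-0.2500,-0.8660)
R[2][1] = -0.8660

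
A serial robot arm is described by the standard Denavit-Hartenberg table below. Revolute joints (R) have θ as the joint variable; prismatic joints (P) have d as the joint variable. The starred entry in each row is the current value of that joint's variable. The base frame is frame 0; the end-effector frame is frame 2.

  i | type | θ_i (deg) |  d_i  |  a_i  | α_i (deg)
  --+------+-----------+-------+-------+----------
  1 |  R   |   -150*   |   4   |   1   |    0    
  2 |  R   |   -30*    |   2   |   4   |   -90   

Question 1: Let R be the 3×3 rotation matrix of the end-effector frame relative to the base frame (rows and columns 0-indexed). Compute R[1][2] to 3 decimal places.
End-effector z-axis (col 2 of R) = (0.0000,-1.0000,0.0000)
R[1][2] = -1.0000

-1.000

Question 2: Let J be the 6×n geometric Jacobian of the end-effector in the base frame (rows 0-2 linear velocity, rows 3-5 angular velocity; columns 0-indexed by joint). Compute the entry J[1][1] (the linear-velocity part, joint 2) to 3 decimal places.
-4.000

axis z_1 = (0.0000,0.0000,1.0000); lever o_n−o_1 = (-4.0000,0.0000,2.0000)
cross product → J_v[:, 1] = (0.0000,-4.0000,0.0000)
J_ω[:, 1] = z_1
entry J[1][1] = -4.0000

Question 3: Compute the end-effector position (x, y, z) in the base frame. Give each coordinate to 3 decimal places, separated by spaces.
-4.866 -0.500 6.000

after link 1: o_1 = (-0.8660, -0.5000, 4.0000)
after link 2: o_2 = (-4.8660, -0.5000, 6.0000)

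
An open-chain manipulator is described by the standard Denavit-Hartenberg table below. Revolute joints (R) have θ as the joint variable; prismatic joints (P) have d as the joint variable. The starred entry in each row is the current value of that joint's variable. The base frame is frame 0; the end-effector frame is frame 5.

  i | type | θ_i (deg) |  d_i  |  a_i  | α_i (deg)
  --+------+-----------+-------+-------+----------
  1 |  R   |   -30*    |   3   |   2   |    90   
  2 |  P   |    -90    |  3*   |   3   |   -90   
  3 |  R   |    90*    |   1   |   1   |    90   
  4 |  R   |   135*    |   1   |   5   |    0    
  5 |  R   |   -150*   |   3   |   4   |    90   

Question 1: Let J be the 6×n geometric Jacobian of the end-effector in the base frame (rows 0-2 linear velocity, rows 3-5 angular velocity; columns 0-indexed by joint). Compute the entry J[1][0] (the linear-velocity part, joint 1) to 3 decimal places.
axis z_0 = ẑ; lever o_n−o_0 = (3.9274,-4.1980,-4.0000)
cross product → J_v[:, 0] = (4.1980,3.9274,-0.0000)
J_ω[:, 0] = z_0
entry J[1][0] = 3.9274

3.927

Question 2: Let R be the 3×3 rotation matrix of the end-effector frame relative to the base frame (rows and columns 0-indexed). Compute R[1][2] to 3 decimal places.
0.259

End-effector z-axis (col 2 of R) = (-0.9659,0.2588,-0.0000)
R[1][2] = 0.2588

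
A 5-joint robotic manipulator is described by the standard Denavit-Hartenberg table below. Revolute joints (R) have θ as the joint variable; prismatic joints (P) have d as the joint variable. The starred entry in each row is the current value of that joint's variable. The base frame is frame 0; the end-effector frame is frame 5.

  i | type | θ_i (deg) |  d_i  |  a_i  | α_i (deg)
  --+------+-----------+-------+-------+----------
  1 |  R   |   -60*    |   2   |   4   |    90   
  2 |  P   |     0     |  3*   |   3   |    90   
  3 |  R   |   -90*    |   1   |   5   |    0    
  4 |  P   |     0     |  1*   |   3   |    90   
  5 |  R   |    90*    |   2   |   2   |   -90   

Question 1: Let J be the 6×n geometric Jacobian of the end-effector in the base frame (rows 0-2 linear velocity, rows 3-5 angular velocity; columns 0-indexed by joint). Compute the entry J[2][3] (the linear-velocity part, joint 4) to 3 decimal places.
prismatic axis z_3 = (-0.0000,-0.0000,-1.0000)
J_v[:, 3] = z_3; J_ω[:, 3] = (0,0,0)
entry J[2][3] = -1.0000

-1.000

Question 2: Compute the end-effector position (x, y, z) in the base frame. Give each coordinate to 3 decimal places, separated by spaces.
6.830 -1.830 -2.000

after link 1: o_1 = (2.0000, -3.4641, 2.0000)
after link 2: o_2 = (0.9019, -7.5622, 2.0000)
after link 3: o_3 = (5.2321, -5.0622, 1.0000)
after link 4: o_4 = (7.8301, -3.5622, -0.0000)
after link 5: o_5 = (6.8301, -1.8301, -2.0000)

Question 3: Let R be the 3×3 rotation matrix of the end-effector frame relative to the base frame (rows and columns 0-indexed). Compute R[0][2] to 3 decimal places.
-0.866

End-effector z-axis (col 2 of R) = (-0.8660,-0.5000,0.0000)
R[0][2] = -0.8660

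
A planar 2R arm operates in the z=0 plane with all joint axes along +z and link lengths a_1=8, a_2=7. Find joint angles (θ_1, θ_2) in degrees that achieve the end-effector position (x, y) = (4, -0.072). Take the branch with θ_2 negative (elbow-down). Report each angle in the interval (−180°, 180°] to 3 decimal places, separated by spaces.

cos θ_2 = (16.0052−8²−7²)/(2·8·7) = -0.8660; θ_2 = -150.0000° (elbow-down)
β = atan2(-0.0720,4.0000) = -1.0312°; ψ = atan2(-3.5000,1.9378) = -61.0283°
θ_1 = β − ψ = 59.9971°

59.997 -150.000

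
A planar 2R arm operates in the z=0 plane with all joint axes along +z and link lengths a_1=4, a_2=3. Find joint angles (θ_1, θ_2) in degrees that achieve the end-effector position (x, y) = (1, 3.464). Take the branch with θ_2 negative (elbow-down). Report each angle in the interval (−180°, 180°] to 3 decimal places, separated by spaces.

cos θ_2 = (12.9993−4²−3²)/(2·4·3) = -0.5000; θ_2 = -120.0019° (elbow-down)
β = atan2(3.4640,1.0000) = 73.8974°; ψ = atan2(-2.5980,2.4999) = -46.1026°
θ_1 = β − ψ = 120.0000°

120.000 -120.002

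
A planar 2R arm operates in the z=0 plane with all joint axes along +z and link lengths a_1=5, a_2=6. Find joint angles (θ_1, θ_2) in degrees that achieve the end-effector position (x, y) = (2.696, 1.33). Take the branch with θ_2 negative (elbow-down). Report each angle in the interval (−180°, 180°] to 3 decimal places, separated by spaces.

cos θ_2 = (9.0373−5²−6²)/(2·5·6) = -0.8660; θ_2 = -150.0022° (elbow-down)
β = atan2(1.3300,2.6960) = 26.2582°; ψ = atan2(-2.9998,-0.1963) = -93.7434°
θ_1 = β − ψ = 120.0016°

120.002 -150.002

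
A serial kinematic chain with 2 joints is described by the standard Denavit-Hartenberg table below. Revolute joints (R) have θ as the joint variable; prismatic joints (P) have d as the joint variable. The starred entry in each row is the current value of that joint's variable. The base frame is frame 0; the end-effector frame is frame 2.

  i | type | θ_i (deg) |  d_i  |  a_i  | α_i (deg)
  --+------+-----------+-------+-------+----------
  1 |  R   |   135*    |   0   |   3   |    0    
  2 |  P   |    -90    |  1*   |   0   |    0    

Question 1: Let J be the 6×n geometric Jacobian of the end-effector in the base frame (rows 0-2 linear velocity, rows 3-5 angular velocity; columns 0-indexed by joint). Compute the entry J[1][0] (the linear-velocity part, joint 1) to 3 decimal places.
-2.121

axis z_0 = ẑ; lever o_n−o_0 = (-2.1213,2.1213,1.0000)
cross product → J_v[:, 0] = (-2.1213,-2.1213,0.0000)
J_ω[:, 0] = z_0
entry J[1][0] = -2.1213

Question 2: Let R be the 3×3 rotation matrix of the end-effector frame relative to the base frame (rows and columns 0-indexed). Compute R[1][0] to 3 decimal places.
0.707

End-effector x-axis (col 0 of R) = (0.7071,0.7071,0.0000)
R[1][0] = 0.7071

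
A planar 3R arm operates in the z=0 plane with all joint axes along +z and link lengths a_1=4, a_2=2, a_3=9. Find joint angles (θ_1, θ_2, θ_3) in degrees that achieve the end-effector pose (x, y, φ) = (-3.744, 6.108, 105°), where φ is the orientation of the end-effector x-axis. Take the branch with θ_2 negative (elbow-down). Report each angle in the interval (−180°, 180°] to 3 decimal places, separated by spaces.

-90.012 -135.006 -29.982

wrist centre = target − a_3·(cos φ, sin φ) = (-1.4146, -2.5853)
cos θ_2 = (8.6851−4²−2²)/(2·4·2) = -0.7072; θ_2 = -135.0059° (elbow-down)
β = atan2(-2.5853,-1.4146) = -118.6864°; ψ = atan2(-1.4141,2.5856) = -28.6739°
θ_1 = β − ψ = -90.0124°
θ_3 = φ − θ_1 − θ_2 = -29.9816° (wrapped to (-180°,180°])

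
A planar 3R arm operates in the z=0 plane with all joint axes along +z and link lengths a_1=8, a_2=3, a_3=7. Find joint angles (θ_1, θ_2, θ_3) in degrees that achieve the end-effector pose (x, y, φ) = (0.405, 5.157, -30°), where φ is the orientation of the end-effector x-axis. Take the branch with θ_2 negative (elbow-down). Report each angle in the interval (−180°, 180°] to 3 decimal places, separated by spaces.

134.999 -44.990 -120.009

wrist centre = target − a_3·(cos φ, sin φ) = (-5.6572, 8.6570)
cos θ_2 = (106.9473−8²−3²)/(2·8·3) = 0.7072; θ_2 = -44.9896° (elbow-down)
β = atan2(8.6570,-5.6572) = 123.1638°; ψ = atan2(-2.1209,10.1217) = -11.8347°
θ_1 = β − ψ = 134.9985°
θ_3 = φ − θ_1 − θ_2 = -120.0090° (wrapped to (-180°,180°])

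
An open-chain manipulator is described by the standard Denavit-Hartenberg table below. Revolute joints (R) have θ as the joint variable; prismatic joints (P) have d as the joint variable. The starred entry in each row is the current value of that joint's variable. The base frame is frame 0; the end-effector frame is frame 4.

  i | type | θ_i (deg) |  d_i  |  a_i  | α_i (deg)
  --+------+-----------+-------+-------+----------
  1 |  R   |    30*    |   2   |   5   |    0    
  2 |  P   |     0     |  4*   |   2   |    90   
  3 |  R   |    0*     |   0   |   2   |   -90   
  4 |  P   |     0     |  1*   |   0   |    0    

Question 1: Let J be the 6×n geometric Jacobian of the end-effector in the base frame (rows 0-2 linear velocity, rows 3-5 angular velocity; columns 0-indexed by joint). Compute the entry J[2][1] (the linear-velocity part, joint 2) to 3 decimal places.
prismatic axis z_1 = (0.0000,0.0000,1.0000)
J_v[:, 1] = z_1; J_ω[:, 1] = (0,0,0)
entry J[2][1] = 1.0000

1.000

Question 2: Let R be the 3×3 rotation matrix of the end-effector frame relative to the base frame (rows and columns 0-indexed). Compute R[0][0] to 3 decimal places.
End-effector x-axis (col 0 of R) = (0.8660,0.5000,0.0000)
R[0][0] = 0.8660

0.866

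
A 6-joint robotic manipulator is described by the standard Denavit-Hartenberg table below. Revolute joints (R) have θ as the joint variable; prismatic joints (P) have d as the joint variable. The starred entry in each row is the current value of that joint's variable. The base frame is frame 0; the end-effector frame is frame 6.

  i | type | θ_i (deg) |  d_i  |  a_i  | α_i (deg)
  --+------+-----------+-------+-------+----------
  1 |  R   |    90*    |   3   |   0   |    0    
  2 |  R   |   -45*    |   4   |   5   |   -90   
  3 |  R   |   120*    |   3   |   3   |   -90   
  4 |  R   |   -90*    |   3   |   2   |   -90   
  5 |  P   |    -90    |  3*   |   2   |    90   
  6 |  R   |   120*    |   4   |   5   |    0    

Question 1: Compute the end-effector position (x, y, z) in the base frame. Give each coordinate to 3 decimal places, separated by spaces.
after link 1: o_1 = (0.0000, 0.0000, 3.0000)
after link 2: o_2 = (3.5355, 3.5355, 7.0000)
after link 3: o_3 = (0.3536, 4.5962, 4.4019)
after link 4: o_4 = (-2.8978, 4.1733, 5.9019)
after link 5: o_5 = (-5.1832, 1.8879, 4.3038)
after link 6: o_6 = (-2.3548, -0.9405, -0.6962)

-2.355 -0.941 -0.696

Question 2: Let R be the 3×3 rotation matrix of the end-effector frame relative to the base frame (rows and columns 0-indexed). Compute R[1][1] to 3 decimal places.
0.707

End-effector y-axis (col 1 of R) = (0.7071,0.7071,0.0000)
R[1][1] = 0.7071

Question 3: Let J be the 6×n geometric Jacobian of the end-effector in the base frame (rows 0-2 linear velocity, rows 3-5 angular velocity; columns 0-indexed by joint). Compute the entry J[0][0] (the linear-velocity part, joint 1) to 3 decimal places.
0.941

axis z_0 = ẑ; lever o_n−o_0 = (-2.3548,-0.9405,-0.6962)
cross product → J_v[:, 0] = (0.9405,-2.3548,0.0000)
J_ω[:, 0] = z_0
entry J[0][0] = 0.9405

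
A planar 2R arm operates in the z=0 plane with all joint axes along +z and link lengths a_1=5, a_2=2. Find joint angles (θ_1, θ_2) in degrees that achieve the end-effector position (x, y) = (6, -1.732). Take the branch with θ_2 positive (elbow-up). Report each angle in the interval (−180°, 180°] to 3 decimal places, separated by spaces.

cos θ_2 = (38.9998−5²−2²)/(2·5·2) = 0.5000; θ_2 = 60.0006° (elbow-up)
β = atan2(-1.7320,6.0000) = -16.1017°; ψ = atan2(1.7321,6.0000) = 16.1022°
θ_1 = β − ψ = -32.2039°

-32.204 60.001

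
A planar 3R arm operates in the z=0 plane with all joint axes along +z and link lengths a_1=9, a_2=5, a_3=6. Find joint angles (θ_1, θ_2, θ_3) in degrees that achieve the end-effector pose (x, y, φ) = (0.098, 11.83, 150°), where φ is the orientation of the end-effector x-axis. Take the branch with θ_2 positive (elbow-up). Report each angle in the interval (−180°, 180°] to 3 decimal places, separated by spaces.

wrist centre = target − a_3·(cos φ, sin φ) = (5.2942, 8.8300)
cos θ_2 = (105.9969−9²−5²)/(2·9·5) = -0.0000; θ_2 = 90.0019° (elbow-up)
β = atan2(8.8300,5.2942) = 59.0546°; ψ = atan2(5.0000,8.9998) = 29.0551°
θ_1 = β − ψ = 29.9995°
θ_3 = φ − θ_1 − θ_2 = 29.9985° (wrapped to (-180°,180°])

30.000 90.002 29.999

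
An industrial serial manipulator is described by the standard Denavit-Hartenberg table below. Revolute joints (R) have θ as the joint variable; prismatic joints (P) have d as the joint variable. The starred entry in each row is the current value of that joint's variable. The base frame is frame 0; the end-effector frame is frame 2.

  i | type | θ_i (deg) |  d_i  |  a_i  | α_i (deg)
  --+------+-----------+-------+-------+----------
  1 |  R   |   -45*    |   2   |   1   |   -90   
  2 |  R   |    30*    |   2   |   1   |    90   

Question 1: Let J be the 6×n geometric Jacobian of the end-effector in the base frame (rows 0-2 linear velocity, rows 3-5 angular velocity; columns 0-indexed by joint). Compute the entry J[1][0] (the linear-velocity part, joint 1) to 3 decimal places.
axis z_0 = ẑ; lever o_n−o_0 = (2.7337,0.0947,1.5000)
cross product → J_v[:, 0] = (-0.0947,2.7337,0.0000)
J_ω[:, 0] = z_0
entry J[1][0] = 2.7337

2.734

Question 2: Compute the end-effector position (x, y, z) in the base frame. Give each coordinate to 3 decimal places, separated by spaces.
2.734 0.095 1.500

after link 1: o_1 = (0.7071, -0.7071, 2.0000)
after link 2: o_2 = (2.7337, 0.0947, 1.5000)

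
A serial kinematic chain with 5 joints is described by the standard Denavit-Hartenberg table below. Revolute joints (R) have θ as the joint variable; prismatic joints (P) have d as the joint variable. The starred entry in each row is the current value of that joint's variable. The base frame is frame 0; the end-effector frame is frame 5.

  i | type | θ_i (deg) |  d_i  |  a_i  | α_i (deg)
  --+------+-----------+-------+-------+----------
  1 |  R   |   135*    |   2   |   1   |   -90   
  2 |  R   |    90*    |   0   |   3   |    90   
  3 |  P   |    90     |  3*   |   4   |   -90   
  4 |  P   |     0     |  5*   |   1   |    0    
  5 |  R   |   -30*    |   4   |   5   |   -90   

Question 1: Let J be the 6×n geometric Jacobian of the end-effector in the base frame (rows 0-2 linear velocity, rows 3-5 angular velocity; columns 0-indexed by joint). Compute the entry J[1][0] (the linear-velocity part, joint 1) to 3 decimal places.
axis z_0 = ẑ; lever o_n−o_0 = (-11.1936,-2.0012,8.0000)
cross product → J_v[:, 0] = (2.0012,-11.1936,0.0000)
J_ω[:, 0] = z_0
entry J[1][0] = -11.1936

-11.194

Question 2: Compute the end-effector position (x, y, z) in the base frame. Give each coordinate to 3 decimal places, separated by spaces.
after link 1: o_1 = (-0.7071, 0.7071, 2.0000)
after link 2: o_2 = (-0.7071, 0.7071, -1.0000)
after link 3: o_3 = (-5.6569, 0.0000, -1.0000)
after link 4: o_4 = (-6.3640, -0.7071, 4.0000)
after link 5: o_5 = (-11.1936, -2.0012, 8.0000)

-11.194 -2.001 8.000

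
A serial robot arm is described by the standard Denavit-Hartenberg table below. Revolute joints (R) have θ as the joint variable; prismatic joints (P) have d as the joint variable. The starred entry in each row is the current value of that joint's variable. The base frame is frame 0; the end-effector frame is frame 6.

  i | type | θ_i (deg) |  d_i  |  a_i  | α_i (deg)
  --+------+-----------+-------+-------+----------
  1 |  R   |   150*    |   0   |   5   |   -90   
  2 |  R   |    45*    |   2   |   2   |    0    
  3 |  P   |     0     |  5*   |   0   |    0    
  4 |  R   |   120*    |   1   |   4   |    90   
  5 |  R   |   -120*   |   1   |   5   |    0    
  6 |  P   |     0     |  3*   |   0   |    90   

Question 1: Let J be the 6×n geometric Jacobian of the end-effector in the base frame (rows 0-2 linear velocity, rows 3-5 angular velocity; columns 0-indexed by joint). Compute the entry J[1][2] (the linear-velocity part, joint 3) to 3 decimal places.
-0.866

prismatic axis z_2 = (-0.5000,-0.8660,0.0000)
J_v[:, 2] = z_2; J_ω[:, 2] = (0,0,0)
entry J[1][2] = -0.8660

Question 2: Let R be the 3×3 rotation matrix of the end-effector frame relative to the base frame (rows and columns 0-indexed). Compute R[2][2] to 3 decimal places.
End-effector z-axis (col 2 of R) = (-0.9744,-0.0148,0.2241)
R[2][2] = 0.2241

0.224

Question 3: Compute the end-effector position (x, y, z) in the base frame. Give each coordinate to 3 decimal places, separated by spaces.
after link 1: o_1 = (-4.3301, 2.5000, 0.0000)
after link 2: o_2 = (-6.5549, 1.4751, -1.4142)
after link 3: o_3 = (-9.0549, -2.8551, -1.4142)
after link 4: o_4 = (-6.2088, -5.6529, -2.4495)
after link 5: o_5 = (-6.3592, -0.5661, -2.7684)
after link 6: o_6 = (-7.0316, -0.1779, -5.6661)

-7.032 -0.178 -5.666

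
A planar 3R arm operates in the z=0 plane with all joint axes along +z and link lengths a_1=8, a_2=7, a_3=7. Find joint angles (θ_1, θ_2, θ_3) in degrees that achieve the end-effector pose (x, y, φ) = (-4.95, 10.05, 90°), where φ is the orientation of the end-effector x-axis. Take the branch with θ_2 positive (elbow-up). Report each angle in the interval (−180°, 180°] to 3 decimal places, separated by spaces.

90.004 134.999 -135.003

wrist centre = target − a_3·(cos φ, sin φ) = (-4.9500, 3.0500)
cos θ_2 = (33.8050−8²−7²)/(2·8·7) = -0.7071; θ_2 = 134.9993° (elbow-up)
β = atan2(3.0500,-4.9500) = 148.3602°; ψ = atan2(4.9498,3.0503) = 58.3566°
θ_1 = β − ψ = 90.0036°
θ_3 = φ − θ_1 − θ_2 = -135.0029° (wrapped to (-180°,180°])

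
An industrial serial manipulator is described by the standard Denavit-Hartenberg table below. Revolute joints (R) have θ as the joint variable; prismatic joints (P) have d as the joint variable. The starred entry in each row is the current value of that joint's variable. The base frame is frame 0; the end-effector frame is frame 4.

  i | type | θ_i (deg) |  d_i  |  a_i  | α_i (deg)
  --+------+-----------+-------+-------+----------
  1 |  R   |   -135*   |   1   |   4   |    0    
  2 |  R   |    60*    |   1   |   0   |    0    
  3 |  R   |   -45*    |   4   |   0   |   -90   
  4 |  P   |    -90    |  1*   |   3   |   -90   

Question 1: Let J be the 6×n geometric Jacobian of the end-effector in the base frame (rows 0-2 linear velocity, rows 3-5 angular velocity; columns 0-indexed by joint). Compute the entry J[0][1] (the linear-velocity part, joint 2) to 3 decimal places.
0.500

axis z_1 = (0.0000,0.0000,1.0000); lever o_n−o_1 = (0.8660,-0.5000,8.0000)
cross product → J_v[:, 1] = (0.5000,0.8660,-0.0000)
J_ω[:, 1] = z_1
entry J[0][1] = 0.5000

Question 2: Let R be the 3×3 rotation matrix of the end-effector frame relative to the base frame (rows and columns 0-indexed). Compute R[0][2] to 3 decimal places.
-0.500

End-effector z-axis (col 2 of R) = (-0.5000,-0.8660,-0.0000)
R[0][2] = -0.5000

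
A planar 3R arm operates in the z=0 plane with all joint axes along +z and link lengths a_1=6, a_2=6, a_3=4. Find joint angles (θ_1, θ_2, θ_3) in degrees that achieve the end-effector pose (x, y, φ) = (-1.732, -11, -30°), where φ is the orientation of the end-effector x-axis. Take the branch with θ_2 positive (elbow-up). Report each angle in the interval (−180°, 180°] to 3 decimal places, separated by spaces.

wrist centre = target − a_3·(cos φ, sin φ) = (-5.1961, -9.0000)
cos θ_2 = (107.9995−6²−6²)/(2·6·6) = 0.5000; θ_2 = 60.0005° (elbow-up)
β = atan2(-9.0000,-5.1961) = -119.9998°; ψ = atan2(5.1962,9.0000) = 30.0002°
θ_1 = β − ψ = -150.0000°
θ_3 = φ − θ_1 − θ_2 = 59.9995° (wrapped to (-180°,180°])

-150.000 60.000 60.000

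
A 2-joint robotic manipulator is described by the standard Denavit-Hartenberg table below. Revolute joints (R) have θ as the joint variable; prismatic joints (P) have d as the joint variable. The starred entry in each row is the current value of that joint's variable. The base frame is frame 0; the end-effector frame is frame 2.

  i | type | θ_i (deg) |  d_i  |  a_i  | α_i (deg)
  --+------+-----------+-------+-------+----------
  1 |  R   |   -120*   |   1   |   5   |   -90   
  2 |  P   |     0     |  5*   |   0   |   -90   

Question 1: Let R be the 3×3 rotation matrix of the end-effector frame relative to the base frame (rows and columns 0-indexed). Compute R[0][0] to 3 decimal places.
End-effector x-axis (col 0 of R) = (-0.5000,-0.8660,0.0000)
R[0][0] = -0.5000

-0.500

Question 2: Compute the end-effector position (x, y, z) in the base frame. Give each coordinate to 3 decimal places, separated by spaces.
1.830 -6.830 1.000

after link 1: o_1 = (-2.5000, -4.3301, 1.0000)
after link 2: o_2 = (1.8301, -6.8301, 1.0000)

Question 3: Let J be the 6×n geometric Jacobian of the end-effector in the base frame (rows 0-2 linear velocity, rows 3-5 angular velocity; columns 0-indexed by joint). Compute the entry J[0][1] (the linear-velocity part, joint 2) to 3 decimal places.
0.866

prismatic axis z_1 = (0.8660,-0.5000,0.0000)
J_v[:, 1] = z_1; J_ω[:, 1] = (0,0,0)
entry J[0][1] = 0.8660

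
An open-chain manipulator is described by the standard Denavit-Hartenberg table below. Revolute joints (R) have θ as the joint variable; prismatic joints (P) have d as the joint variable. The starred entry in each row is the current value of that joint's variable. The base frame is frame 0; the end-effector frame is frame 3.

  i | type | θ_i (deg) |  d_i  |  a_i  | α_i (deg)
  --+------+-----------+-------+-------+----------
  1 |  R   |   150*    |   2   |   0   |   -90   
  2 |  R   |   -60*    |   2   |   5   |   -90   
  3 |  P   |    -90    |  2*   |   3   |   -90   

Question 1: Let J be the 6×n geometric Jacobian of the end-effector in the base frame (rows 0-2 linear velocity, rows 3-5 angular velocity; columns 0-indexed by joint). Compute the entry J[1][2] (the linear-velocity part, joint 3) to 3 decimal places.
0.433

prismatic axis z_2 = (-0.7500,0.4330,-0.5000)
J_v[:, 2] = z_2; J_ω[:, 2] = (0,0,0)
entry J[1][2] = 0.4330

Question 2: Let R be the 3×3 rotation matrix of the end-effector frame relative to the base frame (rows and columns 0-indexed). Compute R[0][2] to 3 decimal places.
End-effector z-axis (col 2 of R) = (-0.4330,0.2500,0.8660)
R[0][2] = -0.4330

-0.433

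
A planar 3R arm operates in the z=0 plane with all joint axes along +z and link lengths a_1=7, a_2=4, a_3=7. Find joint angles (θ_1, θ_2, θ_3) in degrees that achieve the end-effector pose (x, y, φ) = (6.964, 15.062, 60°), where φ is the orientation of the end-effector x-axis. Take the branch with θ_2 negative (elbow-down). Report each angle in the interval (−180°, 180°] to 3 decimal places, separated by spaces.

wrist centre = target − a_3·(cos φ, sin φ) = (3.4640, 8.9998)
cos θ_2 = (92.9961−7²−4²)/(2·7·4) = 0.4999; θ_2 = -60.0046° (elbow-down)
β = atan2(8.9998,3.4640) = 68.9485°; ψ = atan2(-3.4643,8.9997) = -21.0532°
θ_1 = β − ψ = 90.0017°
θ_3 = φ − θ_1 − θ_2 = 30.0029° (wrapped to (-180°,180°])

90.002 -60.005 30.003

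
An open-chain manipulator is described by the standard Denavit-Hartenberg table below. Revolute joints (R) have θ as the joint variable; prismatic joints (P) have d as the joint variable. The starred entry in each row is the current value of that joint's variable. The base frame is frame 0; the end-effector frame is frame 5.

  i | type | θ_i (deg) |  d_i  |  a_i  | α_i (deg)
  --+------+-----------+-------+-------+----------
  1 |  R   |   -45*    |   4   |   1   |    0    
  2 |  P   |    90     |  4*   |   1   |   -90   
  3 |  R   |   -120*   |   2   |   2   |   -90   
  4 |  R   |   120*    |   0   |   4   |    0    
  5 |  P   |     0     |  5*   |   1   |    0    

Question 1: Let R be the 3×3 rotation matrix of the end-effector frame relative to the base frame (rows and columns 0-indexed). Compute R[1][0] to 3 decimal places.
End-effector x-axis (col 0 of R) = (0.7891,-0.4356,-0.4330)
R[1][0] = -0.4356

-0.436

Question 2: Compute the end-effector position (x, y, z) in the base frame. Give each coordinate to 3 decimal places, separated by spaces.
6.301 1.591 10.067

after link 1: o_1 = (0.7071, -0.7071, 4.0000)
after link 2: o_2 = (1.4142, 0.0000, 8.0000)
after link 3: o_3 = (-0.7071, 0.7071, 9.7321)
after link 4: o_4 = (2.4495, -1.0353, 8.0000)
after link 5: o_5 = (6.3005, 1.5910, 10.0670)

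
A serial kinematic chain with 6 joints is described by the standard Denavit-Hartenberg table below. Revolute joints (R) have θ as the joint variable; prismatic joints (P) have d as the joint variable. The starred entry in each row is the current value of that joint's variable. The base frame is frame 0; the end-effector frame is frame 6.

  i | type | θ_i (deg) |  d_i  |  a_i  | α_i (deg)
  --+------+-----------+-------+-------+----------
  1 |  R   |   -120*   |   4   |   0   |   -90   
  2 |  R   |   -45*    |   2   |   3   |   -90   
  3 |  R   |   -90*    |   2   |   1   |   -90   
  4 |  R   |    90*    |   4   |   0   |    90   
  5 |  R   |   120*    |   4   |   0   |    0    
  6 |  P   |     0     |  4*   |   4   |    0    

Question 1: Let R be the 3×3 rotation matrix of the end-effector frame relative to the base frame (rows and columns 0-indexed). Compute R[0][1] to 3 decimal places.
End-effector y-axis (col 1 of R) = (-0.1294,-0.2241,-0.9659)
R[0][1] = -0.1294

-0.129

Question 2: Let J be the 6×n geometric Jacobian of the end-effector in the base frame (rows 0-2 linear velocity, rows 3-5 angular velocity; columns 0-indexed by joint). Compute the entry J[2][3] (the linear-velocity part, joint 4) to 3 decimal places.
axis z_3 = (-0.3536,-0.6124,0.7071); lever o_n−o_3 = (3.5821,-9.7956,3.8637)
cross product → J_v[:, 3] = (4.5605,3.8990,5.6569)
J_ω[:, 3] = z_3
entry J[2][3] = 5.6569

5.657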